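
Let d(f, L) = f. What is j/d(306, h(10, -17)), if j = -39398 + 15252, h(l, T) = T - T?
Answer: -12073/153 ≈ -78.908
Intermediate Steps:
h(l, T) = 0
j = -24146
j/d(306, h(10, -17)) = -24146/306 = -24146*1/306 = -12073/153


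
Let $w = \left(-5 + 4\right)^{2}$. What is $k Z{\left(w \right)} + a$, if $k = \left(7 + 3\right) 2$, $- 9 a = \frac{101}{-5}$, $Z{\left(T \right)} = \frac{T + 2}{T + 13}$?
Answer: $\frac{2057}{315} \approx 6.5302$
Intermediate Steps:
$w = 1$ ($w = \left(-1\right)^{2} = 1$)
$Z{\left(T \right)} = \frac{2 + T}{13 + T}$
$a = \frac{101}{45}$ ($a = - \frac{101 \frac{1}{-5}}{9} = - \frac{101 \left(- \frac{1}{5}\right)}{9} = \left(- \frac{1}{9}\right) \left(- \frac{101}{5}\right) = \frac{101}{45} \approx 2.2444$)
$k = 20$ ($k = 10 \cdot 2 = 20$)
$k Z{\left(w \right)} + a = 20 \frac{2 + 1}{13 + 1} + \frac{101}{45} = 20 \cdot \frac{1}{14} \cdot 3 + \frac{101}{45} = 20 \cdot \frac{3}{14} + \frac{101}{45} = \frac{30}{7} + \frac{101}{45} = \frac{2057}{315}$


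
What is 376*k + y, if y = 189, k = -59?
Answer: -21995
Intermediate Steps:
376*k + y = 376*(-59) + 189 = -22184 + 189 = -21995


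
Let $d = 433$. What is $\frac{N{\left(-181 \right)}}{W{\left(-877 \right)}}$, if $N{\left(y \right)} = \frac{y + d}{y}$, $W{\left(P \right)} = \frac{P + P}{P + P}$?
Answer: $- \frac{252}{181} \approx -1.3923$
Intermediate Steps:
$W{\left(P \right)} = 1$ ($W{\left(P \right)} = \frac{2 P}{2 P} = 2 P \frac{1}{2 P} = 1$)
$N{\left(y \right)} = \frac{433 + y}{y}$ ($N{\left(y \right)} = \frac{y + 433}{y} = \frac{433 + y}{y}$)
$\frac{N{\left(-181 \right)}}{W{\left(-877 \right)}} = \frac{\frac{1}{-181} \left(433 - 181\right)}{1} = \left(- \frac{1}{181}\right) 252 \cdot 1 = \left(- \frac{252}{181}\right) 1 = - \frac{252}{181}$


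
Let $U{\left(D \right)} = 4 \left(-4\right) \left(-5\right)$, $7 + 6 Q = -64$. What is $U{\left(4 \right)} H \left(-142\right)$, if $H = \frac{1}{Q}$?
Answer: $960$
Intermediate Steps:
$Q = - \frac{71}{6}$ ($Q = - \frac{7}{6} + \frac{1}{6} \left(-64\right) = - \frac{7}{6} - \frac{32}{3} = - \frac{71}{6} \approx -11.833$)
$U{\left(D \right)} = 80$ ($U{\left(D \right)} = \left(-16\right) \left(-5\right) = 80$)
$H = - \frac{6}{71}$ ($H = \frac{1}{- \frac{71}{6}} = - \frac{6}{71} \approx -0.084507$)
$U{\left(4 \right)} H \left(-142\right) = 80 \left(- \frac{6}{71}\right) \left(-142\right) = \left(- \frac{480}{71}\right) \left(-142\right) = 960$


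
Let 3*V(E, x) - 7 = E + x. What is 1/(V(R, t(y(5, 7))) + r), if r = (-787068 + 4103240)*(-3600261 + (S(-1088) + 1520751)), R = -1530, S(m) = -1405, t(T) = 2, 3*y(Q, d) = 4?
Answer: -1/6900672057887 ≈ -1.4491e-13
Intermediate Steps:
y(Q, d) = 4/3 (y(Q, d) = (1/3)*4 = 4/3)
V(E, x) = 7/3 + E/3 + x/3 (V(E, x) = 7/3 + (E + x)/3 = 7/3 + (E/3 + x/3) = 7/3 + E/3 + x/3)
r = -6900672057380 (r = (-787068 + 4103240)*(-3600261 + (-1405 + 1520751)) = 3316172*(-3600261 + 1519346) = 3316172*(-2080915) = -6900672057380)
1/(V(R, t(y(5, 7))) + r) = 1/((7/3 + (1/3)*(-1530) + (1/3)*2) - 6900672057380) = 1/((7/3 - 510 + 2/3) - 6900672057380) = 1/(-507 - 6900672057380) = 1/(-6900672057887) = -1/6900672057887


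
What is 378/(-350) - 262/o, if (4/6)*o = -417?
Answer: -20677/31275 ≈ -0.66113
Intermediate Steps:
o = -1251/2 (o = (3/2)*(-417) = -1251/2 ≈ -625.50)
378/(-350) - 262/o = 378/(-350) - 262/(-1251/2) = 378*(-1/350) - 262*(-2/1251) = -27/25 + 524/1251 = -20677/31275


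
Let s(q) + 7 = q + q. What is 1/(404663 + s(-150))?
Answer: 1/404356 ≈ 2.4731e-6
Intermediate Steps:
s(q) = -7 + 2*q (s(q) = -7 + (q + q) = -7 + 2*q)
1/(404663 + s(-150)) = 1/(404663 + (-7 + 2*(-150))) = 1/(404663 + (-7 - 300)) = 1/(404663 - 307) = 1/404356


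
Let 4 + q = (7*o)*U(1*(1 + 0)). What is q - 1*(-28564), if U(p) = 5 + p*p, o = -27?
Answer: 27426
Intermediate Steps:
U(p) = 5 + p²
q = -1138 (q = -4 + (7*(-27))*(5 + (1*(1 + 0))²) = -4 - 189*(5 + (1*1)²) = -4 - 189*(5 + 1²) = -4 - 189*(5 + 1) = -4 - 189*6 = -4 - 1134 = -1138)
q - 1*(-28564) = -1138 - 1*(-28564) = -1138 + 28564 = 27426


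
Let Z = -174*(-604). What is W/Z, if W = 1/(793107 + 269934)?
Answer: 1/111721356936 ≈ 8.9508e-12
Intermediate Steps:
W = 1/1063041 ≈ 9.4070e-7
Z = 105096
W/Z = (1/1063041)/105096 = (1/1063041)*(1/105096) = 1/111721356936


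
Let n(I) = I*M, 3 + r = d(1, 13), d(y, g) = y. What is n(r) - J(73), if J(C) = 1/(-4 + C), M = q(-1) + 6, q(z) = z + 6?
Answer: -1519/69 ≈ -22.014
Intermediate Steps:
q(z) = 6 + z
r = -2 (r = -3 + 1 = -2)
M = 11 (M = (6 - 1) + 6 = 5 + 6 = 11)
n(I) = 11*I (n(I) = I*11 = 11*I)
n(r) - J(73) = 11*(-2) - 1/(-4 + 73) = -22 - 1/69 = -1519/69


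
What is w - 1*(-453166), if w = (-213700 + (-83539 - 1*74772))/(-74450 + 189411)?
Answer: 52096044515/114961 ≈ 4.5316e+5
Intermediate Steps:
w = -372011/114961 (w = (-213700 + (-83539 - 74772))/114961 = (-213700 - 158311)*(1/114961) = -372011*1/114961 = -372011/114961 ≈ -3.2360)
w - 1*(-453166) = -372011/114961 - 1*(-453166) = -372011/114961 + 453166 = 52096044515/114961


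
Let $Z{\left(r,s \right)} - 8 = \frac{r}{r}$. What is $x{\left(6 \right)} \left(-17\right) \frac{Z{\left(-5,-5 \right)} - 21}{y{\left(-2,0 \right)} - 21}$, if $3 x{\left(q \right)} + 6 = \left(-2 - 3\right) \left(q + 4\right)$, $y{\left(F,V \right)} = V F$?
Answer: $\frac{544}{3} \approx 181.33$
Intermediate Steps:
$y{\left(F,V \right)} = F V$
$Z{\left(r,s \right)} = 9$ ($Z{\left(r,s \right)} = 8 + \frac{r}{r} = 8 + 1 = 9$)
$x{\left(q \right)} = - \frac{26}{3} - \frac{5 q}{3}$ ($x{\left(q \right)} = -2 + \frac{\left(-2 - 3\right) \left(q + 4\right)}{3} = -2 + \frac{\left(-5\right) \left(4 + q\right)}{3} = -2 + \frac{-20 - 5 q}{3} = -2 - \left(\frac{20}{3} + \frac{5 q}{3}\right) = - \frac{26}{3} - \frac{5 q}{3}$)
$x{\left(6 \right)} \left(-17\right) \frac{Z{\left(-5,-5 \right)} - 21}{y{\left(-2,0 \right)} - 21} = \left(- \frac{26}{3} - 10\right) \left(-17\right) \frac{9 - 21}{\left(-2\right) 0 - 21} = \left(- \frac{26}{3} - 10\right) \left(-17\right) \left(- \frac{12}{0 - 21}\right) = \left(- \frac{56}{3}\right) \left(-17\right) \left(- \frac{12}{-21}\right) = \frac{952 \left(\left(-12\right) \left(- \frac{1}{21}\right)\right)}{3} = \frac{952}{3} \cdot \frac{4}{7} = \frac{544}{3}$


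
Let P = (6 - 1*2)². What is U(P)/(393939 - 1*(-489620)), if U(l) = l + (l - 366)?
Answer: -334/883559 ≈ -0.00037802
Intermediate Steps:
P = 16 (P = (6 - 2)² = 4² = 16)
U(l) = -366 + 2*l (U(l) = l + (-366 + l) = -366 + 2*l)
U(P)/(393939 - 1*(-489620)) = (-366 + 2*16)/(393939 - 1*(-489620)) = (-366 + 32)/(393939 + 489620) = -334/883559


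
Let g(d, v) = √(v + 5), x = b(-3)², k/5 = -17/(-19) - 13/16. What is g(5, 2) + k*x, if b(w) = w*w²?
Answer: 91125/304 + √7 ≈ 302.40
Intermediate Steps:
b(w) = w³
k = 125/304 (k = 5*(-17/(-19) - 13/16) = 5*(-17*(-1/19) - 13*1/16) = 5*(17/19 - 13/16) = 5*(25/304) = 125/304 ≈ 0.41118)
x = 729 (x = ((-3)³)² = (-27)² = 729)
g(d, v) = √(5 + v)
g(5, 2) + k*x = √(5 + 2) + (125/304)*729 = √7 + 91125/304 = 91125/304 + √7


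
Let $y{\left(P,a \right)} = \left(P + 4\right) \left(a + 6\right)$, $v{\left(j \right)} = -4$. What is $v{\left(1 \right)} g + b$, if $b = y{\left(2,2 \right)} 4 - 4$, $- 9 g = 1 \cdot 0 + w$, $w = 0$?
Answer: $188$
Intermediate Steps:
$y{\left(P,a \right)} = \left(4 + P\right) \left(6 + a\right)$
$g = 0$ ($g = - \frac{1 \cdot 0 + 0}{9} = - \frac{0 + 0}{9} = \left(- \frac{1}{9}\right) 0 = 0$)
$b = 188$ ($b = \left(24 + 4 \cdot 2 + 6 \cdot 2 + 2 \cdot 2\right) 4 - 4 = \left(24 + 8 + 12 + 4\right) 4 - 4 = 48 \cdot 4 - 4 = 192 - 4 = 188$)
$v{\left(1 \right)} g + b = \left(-4\right) 0 + 188 = 0 + 188 = 188$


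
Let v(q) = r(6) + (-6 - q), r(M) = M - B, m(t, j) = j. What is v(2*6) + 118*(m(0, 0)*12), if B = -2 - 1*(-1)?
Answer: -11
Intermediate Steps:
B = -1 (B = -2 + 1 = -1)
r(M) = 1 + M (r(M) = M - 1*(-1) = M + 1 = 1 + M)
v(q) = 1 - q (v(q) = (1 + 6) + (-6 - q) = 7 + (-6 - q) = 1 - q)
v(2*6) + 118*(m(0, 0)*12) = (1 - 2*6) + 118*(0*12) = (1 - 1*12) + 118*0 = (1 - 12) + 0 = -11 + 0 = -11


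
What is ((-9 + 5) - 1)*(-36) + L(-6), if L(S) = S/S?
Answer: 181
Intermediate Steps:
L(S) = 1
((-9 + 5) - 1)*(-36) + L(-6) = ((-9 + 5) - 1)*(-36) + 1 = (-4 - 1)*(-36) + 1 = -5*(-36) + 1 = 180 + 1 = 181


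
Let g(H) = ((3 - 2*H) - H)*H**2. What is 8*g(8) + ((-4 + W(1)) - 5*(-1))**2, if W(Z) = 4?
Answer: -10727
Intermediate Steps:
g(H) = H**2*(3 - 3*H) (g(H) = (3 - 3*H)*H**2 = H**2*(3 - 3*H))
8*g(8) + ((-4 + W(1)) - 5*(-1))**2 = 8*(3*8**2*(1 - 1*8)) + ((-4 + 4) - 5*(-1))**2 = 8*(3*64*(1 - 8)) + (0 + 5)**2 = 8*(3*64*(-7)) + 5**2 = 8*(-1344) + 25 = -10752 + 25 = -10727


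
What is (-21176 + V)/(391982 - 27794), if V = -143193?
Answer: -164369/364188 ≈ -0.45133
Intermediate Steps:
(-21176 + V)/(391982 - 27794) = (-21176 - 143193)/(391982 - 27794) = -164369/364188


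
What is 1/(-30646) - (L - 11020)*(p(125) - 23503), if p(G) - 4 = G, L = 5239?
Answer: -4141043630725/30646 ≈ -1.3512e+8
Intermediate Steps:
p(G) = 4 + G
1/(-30646) - (L - 11020)*(p(125) - 23503) = 1/(-30646) - (5239 - 11020)*((4 + 125) - 23503) = -1/30646 - (-5781)*(129 - 23503) = -1/30646 - (-5781)*(-23374) = -1/30646 - 1*135125094 = -1/30646 - 135125094 = -4141043630725/30646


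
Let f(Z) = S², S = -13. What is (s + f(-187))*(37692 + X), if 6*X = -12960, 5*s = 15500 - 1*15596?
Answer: 26613468/5 ≈ 5.3227e+6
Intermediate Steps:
s = -96/5 (s = (15500 - 1*15596)/5 = (15500 - 15596)/5 = (⅕)*(-96) = -96/5 ≈ -19.200)
X = -2160 (X = (⅙)*(-12960) = -2160)
f(Z) = 169 (f(Z) = (-13)² = 169)
(s + f(-187))*(37692 + X) = (-96/5 + 169)*(37692 - 2160) = (749/5)*35532 = 26613468/5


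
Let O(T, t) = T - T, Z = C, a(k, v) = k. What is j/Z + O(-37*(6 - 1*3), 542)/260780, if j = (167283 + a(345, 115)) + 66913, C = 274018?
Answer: 234541/274018 ≈ 0.85593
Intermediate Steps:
j = 234541 (j = (167283 + 345) + 66913 = 167628 + 66913 = 234541)
Z = 274018
O(T, t) = 0
j/Z + O(-37*(6 - 1*3), 542)/260780 = 234541/274018 + 0/260780 = 234541*(1/274018) + 0*(1/260780) = 234541/274018 + 0 = 234541/274018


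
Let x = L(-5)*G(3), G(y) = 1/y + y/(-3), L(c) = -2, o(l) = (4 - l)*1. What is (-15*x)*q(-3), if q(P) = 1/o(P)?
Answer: -20/7 ≈ -2.8571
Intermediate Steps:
o(l) = 4 - l
q(P) = 1/(4 - P)
G(y) = 1/y - y/3 (G(y) = 1/y + y*(-1/3) = 1/y - y/3)
x = 4/3 (x = -2*(1/3 - 1/3*3) = -2*(1/3 - 1) = -2*(-2/3) = 4/3 ≈ 1.3333)
(-15*x)*q(-3) = (-15*4/3)*(-1/(-4 - 3)) = -(-20)/(-7) = -(-20)*(-1)/7 = -20*1/7 = -20/7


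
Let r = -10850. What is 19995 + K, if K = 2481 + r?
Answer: 11626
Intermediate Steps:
K = -8369 (K = 2481 - 10850 = -8369)
19995 + K = 19995 - 8369 = 11626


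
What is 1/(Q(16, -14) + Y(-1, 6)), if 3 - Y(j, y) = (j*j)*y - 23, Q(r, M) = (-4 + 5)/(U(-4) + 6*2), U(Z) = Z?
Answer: 8/161 ≈ 0.049689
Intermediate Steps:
Q(r, M) = 1/8 (Q(r, M) = (-4 + 5)/(-4 + 6*2) = 1/(-4 + 12) = 1/8)
Y(j, y) = 26 - y*j**2 (Y(j, y) = 3 - ((j*j)*y - 23) = 3 - (j**2*y - 23) = 3 - (y*j**2 - 23) = 3 - (-23 + y*j**2) = 3 + (23 - y*j**2) = 26 - y*j**2)
1/(Q(16, -14) + Y(-1, 6)) = 1/(1/8 + (26 - 1*6*(-1)**2)) = 1/(1/8 + (26 - 1*6*1)) = 1/(1/8 + (26 - 6)) = 1/(1/8 + 20) = 1/(161/8) = 8/161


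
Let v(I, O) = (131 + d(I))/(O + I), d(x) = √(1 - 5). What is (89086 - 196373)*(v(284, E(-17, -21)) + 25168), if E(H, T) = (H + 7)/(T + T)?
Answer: -16117784266841/5969 - 4506054*I/5969 ≈ -2.7002e+9 - 754.91*I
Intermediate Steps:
E(H, T) = (7 + H)/(2*T) (E(H, T) = (7 + H)/((2*T)) = (7 + H)*(1/(2*T)) = (7 + H)/(2*T))
d(x) = 2*I (d(x) = √(-4) = 2*I)
v(I, O) = (131 + 2*I)/(I + O) (v(I, O) = (131 + 2*I)/(O + I) = (131 + 2*I)/(I + O))
(89086 - 196373)*(v(284, E(-17, -21)) + 25168) = (89086 - 196373)*((131 + 2*I)/(284 + (½)*(7 - 17)/(-21)) + 25168) = -107287*((131 + 2*I)/(284 + (½)*(-1/21)*(-10)) + 25168) = -107287*((131 + 2*I)/(284 + 5/21) + 25168) = -107287*((131 + 2*I)/(5969/21) + 25168) = -107287*(21*(131 + 2*I)/5969 + 25168) = -107287*((2751/5969 + 42*I/5969) + 25168) = -107287*(150230543/5969 + 42*I/5969) = -16117784266841/5969 - 4506054*I/5969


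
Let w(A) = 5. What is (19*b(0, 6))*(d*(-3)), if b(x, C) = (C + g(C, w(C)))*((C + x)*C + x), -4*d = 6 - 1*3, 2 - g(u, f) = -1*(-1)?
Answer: 10773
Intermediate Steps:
g(u, f) = 1 (g(u, f) = 2 - (-1)*(-1) = 2 - 1*1 = 2 - 1 = 1)
d = -3/4 (d = -(6 - 1*3)/4 = -(6 - 3)/4 = -1/4*3 = -3/4 ≈ -0.75000)
b(x, C) = (1 + C)*(x + C*(C + x)) (b(x, C) = (C + 1)*((C + x)*C + x) = (1 + C)*(C*(C + x) + x) = (1 + C)*(x + C*(C + x)))
(19*b(0, 6))*(d*(-3)) = (19*(0 + 6**2 + 6**3 + 0*6**2 + 2*6*0))*(-3/4*(-3)) = (19*(0 + 36 + 216 + 0*36 + 0))*(9/4) = (19*(0 + 36 + 216 + 0 + 0))*(9/4) = (19*252)*(9/4) = 4788*(9/4) = 10773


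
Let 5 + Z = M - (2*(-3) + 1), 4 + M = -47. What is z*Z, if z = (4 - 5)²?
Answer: -51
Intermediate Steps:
M = -51 (M = -4 - 47 = -51)
Z = -51 (Z = -5 + (-51 - (2*(-3) + 1)) = -5 + (-51 - (-6 + 1)) = -5 + (-51 - 1*(-5)) = -5 + (-51 + 5) = -5 - 46 = -51)
z = 1 (z = (-1)² = 1)
z*Z = 1*(-51) = -51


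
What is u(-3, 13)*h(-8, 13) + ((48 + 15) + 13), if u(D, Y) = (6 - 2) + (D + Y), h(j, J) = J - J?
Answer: 76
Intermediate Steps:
h(j, J) = 0
u(D, Y) = 4 + D + Y (u(D, Y) = 4 + (D + Y) = 4 + D + Y)
u(-3, 13)*h(-8, 13) + ((48 + 15) + 13) = (4 - 3 + 13)*0 + ((48 + 15) + 13) = 14*0 + (63 + 13) = 0 + 76 = 76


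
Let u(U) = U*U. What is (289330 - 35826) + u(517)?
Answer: 520793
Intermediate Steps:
u(U) = U**2
(289330 - 35826) + u(517) = (289330 - 35826) + 517**2 = 253504 + 267289 = 520793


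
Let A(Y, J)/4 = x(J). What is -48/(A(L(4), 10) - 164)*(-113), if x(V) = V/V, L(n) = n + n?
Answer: -339/10 ≈ -33.900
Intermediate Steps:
L(n) = 2*n
x(V) = 1
A(Y, J) = 4 (A(Y, J) = 4*1 = 4)
-48/(A(L(4), 10) - 164)*(-113) = -48/(4 - 164)*(-113) = -48/(-160)*(-113) = -48*(-1/160)*(-113) = (3/10)*(-113) = -339/10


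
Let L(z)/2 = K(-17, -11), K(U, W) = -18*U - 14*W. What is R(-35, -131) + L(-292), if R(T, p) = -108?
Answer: 812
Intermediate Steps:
L(z) = 920 (L(z) = 2*(-18*(-17) - 14*(-11)) = 2*(306 + 154) = 2*460 = 920)
R(-35, -131) + L(-292) = -108 + 920 = 812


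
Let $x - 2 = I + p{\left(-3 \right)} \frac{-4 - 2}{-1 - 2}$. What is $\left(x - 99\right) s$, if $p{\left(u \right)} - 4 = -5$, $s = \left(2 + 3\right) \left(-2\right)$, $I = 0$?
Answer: $990$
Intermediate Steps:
$s = -10$ ($s = 5 \left(-2\right) = -10$)
$p{\left(u \right)} = -1$ ($p{\left(u \right)} = 4 - 5 = -1$)
$x = 0$ ($x = 2 + \left(0 - \frac{-4 - 2}{-1 - 2}\right) = 2 + \left(0 - - \frac{6}{-3}\right) = 2 + \left(0 - \left(-6\right) \left(- \frac{1}{3}\right)\right) = 2 + \left(0 - 2\right) = 2 - 2 = 0$)
$\left(x - 99\right) s = \left(0 - 99\right) \left(-10\right) = \left(-99\right) \left(-10\right) = 990$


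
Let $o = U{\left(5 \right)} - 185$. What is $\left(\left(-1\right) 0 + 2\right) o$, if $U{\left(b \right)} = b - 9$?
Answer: $-378$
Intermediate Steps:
$U{\left(b \right)} = -9 + b$
$o = -189$ ($o = \left(-9 + 5\right) - 185 = -4 - 185 = -189$)
$\left(\left(-1\right) 0 + 2\right) o = \left(\left(-1\right) 0 + 2\right) \left(-189\right) = \left(0 + 2\right) \left(-189\right) = 2 \left(-189\right) = -378$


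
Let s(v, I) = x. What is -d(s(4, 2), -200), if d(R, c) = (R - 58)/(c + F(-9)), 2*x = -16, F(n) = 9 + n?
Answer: -33/100 ≈ -0.33000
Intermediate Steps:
x = -8 (x = (½)*(-16) = -8)
s(v, I) = -8
d(R, c) = (-58 + R)/c (d(R, c) = (R - 58)/(c + (9 - 9)) = (-58 + R)/(c + 0) = (-58 + R)/c)
-d(s(4, 2), -200) = -(-58 - 8)/(-200) = -(-1)*(-66)/200 = -1*33/100 = -33/100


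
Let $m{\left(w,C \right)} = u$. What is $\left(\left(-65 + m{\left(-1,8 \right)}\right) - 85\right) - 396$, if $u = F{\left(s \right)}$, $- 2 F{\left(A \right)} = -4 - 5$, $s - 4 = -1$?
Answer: $- \frac{1083}{2} \approx -541.5$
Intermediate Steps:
$s = 3$ ($s = 4 - 1 = 3$)
$F{\left(A \right)} = \frac{9}{2}$ ($F{\left(A \right)} = - \frac{-4 - 5}{2} = \left(- \frac{1}{2}\right) \left(-9\right) = \frac{9}{2}$)
$u = \frac{9}{2} \approx 4.5$
$m{\left(w,C \right)} = \frac{9}{2}$
$\left(\left(-65 + m{\left(-1,8 \right)}\right) - 85\right) - 396 = \left(\left(-65 + \frac{9}{2}\right) - 85\right) - 396 = \left(- \frac{121}{2} - 85\right) - 396 = - \frac{291}{2} - 396 = - \frac{1083}{2}$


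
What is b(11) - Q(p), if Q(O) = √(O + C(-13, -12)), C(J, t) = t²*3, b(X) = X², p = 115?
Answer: 121 - √547 ≈ 97.612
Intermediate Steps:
C(J, t) = 3*t²
Q(O) = √(432 + O) (Q(O) = √(O + 3*(-12)²) = √(O + 3*144) = √(O + 432) = √(432 + O))
b(11) - Q(p) = 11² - √(432 + 115) = 121 - √547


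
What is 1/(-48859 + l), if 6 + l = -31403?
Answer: -1/80268 ≈ -1.2458e-5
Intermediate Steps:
l = -31409 (l = -6 - 31403 = -31409)
1/(-48859 + l) = 1/(-48859 - 31409) = 1/(-80268) = -1/80268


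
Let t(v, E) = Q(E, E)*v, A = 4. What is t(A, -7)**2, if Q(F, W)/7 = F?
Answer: 38416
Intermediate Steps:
Q(F, W) = 7*F
t(v, E) = 7*E*v (t(v, E) = (7*E)*v = 7*E*v)
t(A, -7)**2 = (7*(-7)*4)**2 = (-196)**2 = 38416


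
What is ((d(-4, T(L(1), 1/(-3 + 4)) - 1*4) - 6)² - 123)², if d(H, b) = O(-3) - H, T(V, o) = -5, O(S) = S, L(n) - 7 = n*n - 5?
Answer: 9604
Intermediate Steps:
L(n) = 2 + n² (L(n) = 7 + (n*n - 5) = 7 + (n² - 5) = 7 + (-5 + n²) = 2 + n²)
d(H, b) = -3 - H
((d(-4, T(L(1), 1/(-3 + 4)) - 1*4) - 6)² - 123)² = (((-3 - 1*(-4)) - 6)² - 123)² = (((-3 + 4) - 6)² - 123)² = ((1 - 6)² - 123)² = ((-5)² - 123)² = (25 - 123)² = (-98)² = 9604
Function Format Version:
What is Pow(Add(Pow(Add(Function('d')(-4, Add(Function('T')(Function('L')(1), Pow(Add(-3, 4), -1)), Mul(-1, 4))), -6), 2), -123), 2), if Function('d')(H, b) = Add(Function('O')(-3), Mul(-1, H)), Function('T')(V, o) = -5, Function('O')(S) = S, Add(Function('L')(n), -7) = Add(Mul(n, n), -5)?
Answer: 9604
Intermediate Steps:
Function('L')(n) = Add(2, Pow(n, 2)) (Function('L')(n) = Add(7, Add(Mul(n, n), -5)) = Add(7, Add(Pow(n, 2), -5)) = Add(7, Add(-5, Pow(n, 2))) = Add(2, Pow(n, 2)))
Function('d')(H, b) = Add(-3, Mul(-1, H))
Pow(Add(Pow(Add(Function('d')(-4, Add(Function('T')(Function('L')(1), Pow(Add(-3, 4), -1)), Mul(-1, 4))), -6), 2), -123), 2) = Pow(Add(Pow(Add(Add(-3, Mul(-1, -4)), -6), 2), -123), 2) = Pow(Add(Pow(Add(Add(-3, 4), -6), 2), -123), 2) = Pow(Add(Pow(Add(1, -6), 2), -123), 2) = Pow(Add(Pow(-5, 2), -123), 2) = Pow(Add(25, -123), 2) = Pow(-98, 2) = 9604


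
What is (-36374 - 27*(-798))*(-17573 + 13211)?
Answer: 64679736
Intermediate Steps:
(-36374 - 27*(-798))*(-17573 + 13211) = (-36374 + 21546)*(-4362) = -14828*(-4362) = 64679736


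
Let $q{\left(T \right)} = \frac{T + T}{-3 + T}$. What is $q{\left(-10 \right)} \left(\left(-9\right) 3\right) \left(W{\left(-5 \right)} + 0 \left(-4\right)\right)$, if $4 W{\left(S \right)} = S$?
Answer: $\frac{675}{13} \approx 51.923$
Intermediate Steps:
$W{\left(S \right)} = \frac{S}{4}$
$q{\left(T \right)} = \frac{2 T}{-3 + T}$
$q{\left(-10 \right)} \left(\left(-9\right) 3\right) \left(W{\left(-5 \right)} + 0 \left(-4\right)\right) = 2 \left(-10\right) \frac{1}{-3 - 10} \left(\left(-9\right) 3\right) \left(\frac{1}{4} \left(-5\right) + 0 \left(-4\right)\right) = 2 \left(-10\right) \frac{1}{-13} \left(-27\right) \left(- \frac{5}{4} + 0\right) = 2 \left(-10\right) \left(- \frac{1}{13}\right) \left(-27\right) \left(- \frac{5}{4}\right) = \frac{20}{13} \left(-27\right) \left(- \frac{5}{4}\right) = \left(- \frac{540}{13}\right) \left(- \frac{5}{4}\right) = \frac{675}{13}$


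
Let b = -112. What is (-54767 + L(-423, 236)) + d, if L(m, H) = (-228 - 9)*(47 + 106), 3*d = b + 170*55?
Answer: -263846/3 ≈ -87949.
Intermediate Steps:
d = 9238/3 (d = (-112 + 170*55)/3 = (-112 + 9350)/3 = (⅓)*9238 = 9238/3 ≈ 3079.3)
L(m, H) = -36261 (L(m, H) = -237*153 = -36261)
(-54767 + L(-423, 236)) + d = (-54767 - 36261) + 9238/3 = -91028 + 9238/3 = -263846/3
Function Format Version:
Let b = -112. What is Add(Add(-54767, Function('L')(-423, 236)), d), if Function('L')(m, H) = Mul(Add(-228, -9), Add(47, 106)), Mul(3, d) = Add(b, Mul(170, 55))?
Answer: Rational(-263846, 3) ≈ -87949.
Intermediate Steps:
d = Rational(9238, 3) (d = Mul(Rational(1, 3), Add(-112, Mul(170, 55))) = Mul(Rational(1, 3), Add(-112, 9350)) = Mul(Rational(1, 3), 9238) = Rational(9238, 3) ≈ 3079.3)
Function('L')(m, H) = -36261 (Function('L')(m, H) = Mul(-237, 153) = -36261)
Add(Add(-54767, Function('L')(-423, 236)), d) = Add(Add(-54767, -36261), Rational(9238, 3)) = Add(-91028, Rational(9238, 3)) = Rational(-263846, 3)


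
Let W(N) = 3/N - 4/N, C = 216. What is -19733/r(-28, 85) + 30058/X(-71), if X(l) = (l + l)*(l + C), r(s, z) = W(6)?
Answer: 1218892381/10295 ≈ 1.1840e+5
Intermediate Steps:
W(N) = -1/N
r(s, z) = -1/6
X(l) = 2*l*(216 + l) (X(l) = (l + l)*(l + 216) = (2*l)*(216 + l) = 2*l*(216 + l))
-19733/r(-28, 85) + 30058/X(-71) = -19733/(-1/6) + 30058/((2*(-71)*(216 - 71))) = -19733*(-6) + 30058/((2*(-71)*145)) = 118398 + 30058/(-20590) = 118398 + 30058*(-1/20590) = 118398 - 15029/10295 = 1218892381/10295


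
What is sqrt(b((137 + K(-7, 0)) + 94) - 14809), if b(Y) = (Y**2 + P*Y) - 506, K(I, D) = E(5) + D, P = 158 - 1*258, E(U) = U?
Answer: sqrt(16781) ≈ 129.54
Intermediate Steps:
P = -100 (P = 158 - 258 = -100)
K(I, D) = 5 + D
b(Y) = -506 + Y**2 - 100*Y (b(Y) = (Y**2 - 100*Y) - 506 = -506 + Y**2 - 100*Y)
sqrt(b((137 + K(-7, 0)) + 94) - 14809) = sqrt((-506 + ((137 + (5 + 0)) + 94)**2 - 100*((137 + (5 + 0)) + 94)) - 14809) = sqrt((-506 + ((137 + 5) + 94)**2 - 100*((137 + 5) + 94)) - 14809) = sqrt((-506 + (142 + 94)**2 - 100*(142 + 94)) - 14809) = sqrt((-506 + 236**2 - 100*236) - 14809) = sqrt((-506 + 55696 - 23600) - 14809) = sqrt(31590 - 14809) = sqrt(16781)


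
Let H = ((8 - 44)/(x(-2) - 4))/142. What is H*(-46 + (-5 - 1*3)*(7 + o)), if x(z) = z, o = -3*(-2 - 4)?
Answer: -738/71 ≈ -10.394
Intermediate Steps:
o = 18 (o = -3*(-6) = 18)
H = 3/71 (H = ((8 - 44)/(-2 - 4))/142 = -36/(-6)*(1/142) = -36*(-⅙)*(1/142) = 6*(1/142) = 3/71 ≈ 0.042253)
H*(-46 + (-5 - 1*3)*(7 + o)) = 3*(-46 + (-5 - 1*3)*(7 + 18))/71 = 3*(-46 + (-5 - 3)*25)/71 = 3*(-46 - 8*25)/71 = 3*(-46 - 200)/71 = (3/71)*(-246) = -738/71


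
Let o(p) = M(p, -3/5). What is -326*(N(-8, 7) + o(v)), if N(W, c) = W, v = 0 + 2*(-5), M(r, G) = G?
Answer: 14018/5 ≈ 2803.6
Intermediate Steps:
v = -10 (v = 0 - 10 = -10)
o(p) = -⅗ (o(p) = -3/5 = -3*⅕ = -⅗)
-326*(N(-8, 7) + o(v)) = -326*(-8 - ⅗) = -326*(-43/5) = 14018/5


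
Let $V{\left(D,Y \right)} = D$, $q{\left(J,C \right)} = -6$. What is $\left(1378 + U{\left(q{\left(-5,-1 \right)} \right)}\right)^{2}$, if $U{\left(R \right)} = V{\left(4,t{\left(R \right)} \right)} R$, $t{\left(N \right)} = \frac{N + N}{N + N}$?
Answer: $1833316$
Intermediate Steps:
$t{\left(N \right)} = 1$ ($t{\left(N \right)} = \frac{2 N}{2 N} = 2 N \frac{1}{2 N} = 1$)
$U{\left(R \right)} = 4 R$
$\left(1378 + U{\left(q{\left(-5,-1 \right)} \right)}\right)^{2} = \left(1378 + 4 \left(-6\right)\right)^{2} = \left(1378 - 24\right)^{2} = 1354^{2} = 1833316$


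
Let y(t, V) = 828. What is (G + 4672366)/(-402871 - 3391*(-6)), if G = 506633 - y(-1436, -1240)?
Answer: -5178171/382525 ≈ -13.537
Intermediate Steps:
G = 505805 (G = 506633 - 1*828 = 506633 - 828 = 505805)
(G + 4672366)/(-402871 - 3391*(-6)) = (505805 + 4672366)/(-402871 - 3391*(-6)) = 5178171/(-402871 + 20346) = 5178171/(-382525) = 5178171*(-1/382525) = -5178171/382525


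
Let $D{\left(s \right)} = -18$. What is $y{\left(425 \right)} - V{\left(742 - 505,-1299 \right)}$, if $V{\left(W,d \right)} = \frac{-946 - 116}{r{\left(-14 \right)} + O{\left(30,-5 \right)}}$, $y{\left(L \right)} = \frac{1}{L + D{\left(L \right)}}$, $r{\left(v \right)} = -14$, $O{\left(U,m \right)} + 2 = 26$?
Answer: $\frac{216122}{2035} \approx 106.2$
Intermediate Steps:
$O{\left(U,m \right)} = 24$ ($O{\left(U,m \right)} = -2 + 26 = 24$)
$y{\left(L \right)} = \frac{1}{-18 + L}$ ($y{\left(L \right)} = \frac{1}{L - 18} = \frac{1}{-18 + L}$)
$V{\left(W,d \right)} = - \frac{531}{5}$ ($V{\left(W,d \right)} = \frac{-946 - 116}{-14 + 24} = - \frac{1062}{10} = \left(-1062\right) \frac{1}{10} = - \frac{531}{5}$)
$y{\left(425 \right)} - V{\left(742 - 505,-1299 \right)} = \frac{1}{-18 + 425} - - \frac{531}{5} = \frac{1}{407} + \frac{531}{5} = \frac{216122}{2035}$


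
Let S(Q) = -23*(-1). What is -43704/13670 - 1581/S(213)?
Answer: -11308731/157205 ≈ -71.936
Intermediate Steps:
S(Q) = 23
-43704/13670 - 1581/S(213) = -43704/13670 - 1581/23 = -43704*1/13670 - 1581*1/23 = -21852/6835 - 1581/23 = -11308731/157205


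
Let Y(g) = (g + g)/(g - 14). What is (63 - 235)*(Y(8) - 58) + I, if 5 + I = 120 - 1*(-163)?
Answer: 32138/3 ≈ 10713.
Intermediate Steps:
Y(g) = 2*g/(-14 + g) (Y(g) = (2*g)/(-14 + g) = 2*g/(-14 + g))
I = 278 (I = -5 + (120 - 1*(-163)) = -5 + (120 + 163) = -5 + 283 = 278)
(63 - 235)*(Y(8) - 58) + I = (63 - 235)*(2*8/(-14 + 8) - 58) + 278 = -172*(2*8/(-6) - 58) + 278 = -172*(2*8*(-⅙) - 58) + 278 = -172*(-8/3 - 58) + 278 = -172*(-182/3) + 278 = 31304/3 + 278 = 32138/3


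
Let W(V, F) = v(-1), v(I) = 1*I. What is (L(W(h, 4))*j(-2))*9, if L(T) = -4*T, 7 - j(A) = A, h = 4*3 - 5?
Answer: 324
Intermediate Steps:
v(I) = I
h = 7 (h = 12 - 5 = 7)
W(V, F) = -1
j(A) = 7 - A
(L(W(h, 4))*j(-2))*9 = ((-4*(-1))*(7 - 1*(-2)))*9 = (4*(7 + 2))*9 = (4*9)*9 = 36*9 = 324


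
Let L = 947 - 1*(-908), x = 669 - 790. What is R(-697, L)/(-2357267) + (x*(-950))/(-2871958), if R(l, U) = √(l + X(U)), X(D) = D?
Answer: -57475/1435979 - √1158/2357267 ≈ -0.040039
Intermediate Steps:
x = -121
L = 1855 (L = 947 + 908 = 1855)
R(l, U) = √(U + l) (R(l, U) = √(l + U) = √(U + l))
R(-697, L)/(-2357267) + (x*(-950))/(-2871958) = √(1855 - 697)/(-2357267) - 121*(-950)/(-2871958) = √1158*(-1/2357267) + 114950*(-1/2871958) = -√1158/2357267 - 57475/1435979 = -57475/1435979 - √1158/2357267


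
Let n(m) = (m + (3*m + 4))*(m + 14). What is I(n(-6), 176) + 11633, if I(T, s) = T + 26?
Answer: 11499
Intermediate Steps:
n(m) = (4 + 4*m)*(14 + m) (n(m) = (m + (4 + 3*m))*(14 + m) = (4 + 4*m)*(14 + m))
I(T, s) = 26 + T
I(n(-6), 176) + 11633 = (26 + (56 + 4*(-6)**2 + 60*(-6))) + 11633 = (26 + (56 + 4*36 - 360)) + 11633 = (26 + (56 + 144 - 360)) + 11633 = (26 - 160) + 11633 = -134 + 11633 = 11499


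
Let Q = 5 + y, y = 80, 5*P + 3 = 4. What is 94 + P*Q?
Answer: 111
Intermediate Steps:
P = 1/5 (P = -3/5 + (1/5)*4 = -3/5 + 4/5 = 1/5 ≈ 0.20000)
Q = 85 (Q = 5 + 80 = 85)
94 + P*Q = 94 + (1/5)*85 = 94 + 17 = 111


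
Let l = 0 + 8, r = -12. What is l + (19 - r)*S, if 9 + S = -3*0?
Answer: -271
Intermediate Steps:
S = -9 (S = -9 - 3*0 = -9 + 0 = -9)
l = 8
l + (19 - r)*S = 8 + (19 - 1*(-12))*(-9) = 8 + (19 + 12)*(-9) = 8 + 31*(-9) = 8 - 279 = -271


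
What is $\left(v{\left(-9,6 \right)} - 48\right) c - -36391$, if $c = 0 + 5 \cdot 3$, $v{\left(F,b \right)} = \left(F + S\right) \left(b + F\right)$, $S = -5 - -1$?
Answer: $36256$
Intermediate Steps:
$S = -4$ ($S = -5 + 1 = -4$)
$v{\left(F,b \right)} = \left(-4 + F\right) \left(F + b\right)$ ($v{\left(F,b \right)} = \left(F - 4\right) \left(b + F\right) = \left(-4 + F\right) \left(F + b\right)$)
$c = 15$ ($c = 0 + 15 = 15$)
$\left(v{\left(-9,6 \right)} - 48\right) c - -36391 = \left(\left(\left(-9\right)^{2} - -36 - 24 - 54\right) - 48\right) 15 - -36391 = \left(\left(81 + 36 - 24 - 54\right) - 48\right) 15 + 36391 = \left(39 - 48\right) 15 + 36391 = \left(-9\right) 15 + 36391 = -135 + 36391 = 36256$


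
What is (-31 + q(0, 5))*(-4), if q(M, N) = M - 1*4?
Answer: 140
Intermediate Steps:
q(M, N) = -4 + M (q(M, N) = M - 4 = -4 + M)
(-31 + q(0, 5))*(-4) = (-31 + (-4 + 0))*(-4) = (-31 - 4)*(-4) = -35*(-4) = 140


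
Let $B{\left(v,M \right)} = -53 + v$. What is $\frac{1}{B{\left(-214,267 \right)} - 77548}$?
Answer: $- \frac{1}{77815} \approx -1.2851 \cdot 10^{-5}$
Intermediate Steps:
$\frac{1}{B{\left(-214,267 \right)} - 77548} = \frac{1}{\left(-53 - 214\right) - 77548} = \frac{1}{-267 - 77548} = \frac{1}{-77815} = - \frac{1}{77815}$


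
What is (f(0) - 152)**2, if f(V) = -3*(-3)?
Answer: 20449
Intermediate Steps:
f(V) = 9
(f(0) - 152)**2 = (9 - 152)**2 = (-143)**2 = 20449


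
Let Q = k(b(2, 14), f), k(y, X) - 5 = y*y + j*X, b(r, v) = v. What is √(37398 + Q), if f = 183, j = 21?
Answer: √41442 ≈ 203.57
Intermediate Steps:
k(y, X) = 5 + y² + 21*X (k(y, X) = 5 + (y*y + 21*X) = 5 + (y² + 21*X) = 5 + y² + 21*X)
Q = 4044 (Q = 5 + 14² + 21*183 = 5 + 196 + 3843 = 4044)
√(37398 + Q) = √(37398 + 4044) = √41442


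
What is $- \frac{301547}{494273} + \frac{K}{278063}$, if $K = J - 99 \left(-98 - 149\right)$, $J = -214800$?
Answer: $- \frac{177932446192}{137439033199} \approx -1.2946$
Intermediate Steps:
$K = -190347$ ($K = -214800 - 99 \left(-98 - 149\right) = -214800 - 99 \left(-247\right) = -214800 - -24453 = -214800 + 24453 = -190347$)
$- \frac{301547}{494273} + \frac{K}{278063} = - \frac{301547}{494273} - \frac{190347}{278063} = - \frac{177932446192}{137439033199}$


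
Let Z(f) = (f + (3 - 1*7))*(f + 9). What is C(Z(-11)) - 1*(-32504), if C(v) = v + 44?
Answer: 32578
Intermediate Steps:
Z(f) = (-4 + f)*(9 + f) (Z(f) = (f + (3 - 7))*(9 + f) = (f - 4)*(9 + f) = (-4 + f)*(9 + f))
C(v) = 44 + v
C(Z(-11)) - 1*(-32504) = (44 + (-36 + (-11)² + 5*(-11))) - 1*(-32504) = (44 + (-36 + 121 - 55)) + 32504 = (44 + 30) + 32504 = 74 + 32504 = 32578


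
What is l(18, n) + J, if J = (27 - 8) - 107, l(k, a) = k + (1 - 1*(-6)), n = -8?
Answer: -63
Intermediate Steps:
l(k, a) = 7 + k (l(k, a) = k + (1 + 6) = k + 7 = 7 + k)
J = -88 (J = 19 - 107 = -88)
l(18, n) + J = (7 + 18) - 88 = 25 - 88 = -63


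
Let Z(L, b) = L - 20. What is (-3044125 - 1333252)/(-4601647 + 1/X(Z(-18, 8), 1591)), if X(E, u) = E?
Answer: 166340326/174862587 ≈ 0.95126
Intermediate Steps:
Z(L, b) = -20 + L
(-3044125 - 1333252)/(-4601647 + 1/X(Z(-18, 8), 1591)) = (-3044125 - 1333252)/(-4601647 + 1/(-20 - 18)) = -4377377/(-4601647 + 1/(-38)) = -4377377/(-4601647 - 1/38) = -4377377/(-174862587/38) = -4377377*(-38/174862587) = 166340326/174862587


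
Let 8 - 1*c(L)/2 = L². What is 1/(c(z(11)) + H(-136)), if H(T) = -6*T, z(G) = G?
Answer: 1/590 ≈ 0.0016949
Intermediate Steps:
c(L) = 16 - 2*L²
1/(c(z(11)) + H(-136)) = 1/((16 - 2*11²) - 6*(-136)) = 1/((16 - 2*121) + 816) = 1/((16 - 242) + 816) = 1/(-226 + 816) = 1/590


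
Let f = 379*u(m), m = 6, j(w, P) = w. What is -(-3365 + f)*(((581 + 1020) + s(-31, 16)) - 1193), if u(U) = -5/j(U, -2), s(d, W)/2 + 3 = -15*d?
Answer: 4902870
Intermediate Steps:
s(d, W) = -6 - 30*d (s(d, W) = -6 + 2*(-15*d) = -6 - 30*d)
u(U) = -5/U
f = -1895/6 (f = 379*(-5/6) = 379*(-5*⅙) = 379*(-⅚) = -1895/6 ≈ -315.83)
-(-3365 + f)*(((581 + 1020) + s(-31, 16)) - 1193) = -(-3365 - 1895/6)*(((581 + 1020) + (-6 - 30*(-31))) - 1193) = -(-22085)*((1601 + (-6 + 930)) - 1193)/6 = -(-22085)*((1601 + 924) - 1193)/6 = -(-22085)*(2525 - 1193)/6 = -(-22085)*1332/6 = -1*(-4902870) = 4902870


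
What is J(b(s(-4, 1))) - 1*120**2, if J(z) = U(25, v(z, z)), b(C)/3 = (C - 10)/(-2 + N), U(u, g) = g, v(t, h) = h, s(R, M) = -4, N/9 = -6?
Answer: -57597/4 ≈ -14399.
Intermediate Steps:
N = -54 (N = 9*(-6) = -54)
b(C) = 15/28 - 3*C/56 (b(C) = 3*((C - 10)/(-2 - 54)) = 3*((-10 + C)/(-56)) = 3*((-10 + C)*(-1/56)) = 3*(5/28 - C/56) = 15/28 - 3*C/56)
J(z) = z
J(b(s(-4, 1))) - 1*120**2 = (15/28 - 3/56*(-4)) - 1*120**2 = (15/28 + 3/14) - 1*14400 = 3/4 - 14400 = -57597/4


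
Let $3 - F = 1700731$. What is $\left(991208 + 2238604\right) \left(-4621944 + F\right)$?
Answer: $-20421041897664$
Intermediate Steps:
$F = -1700728$ ($F = 3 - 1700731 = -1700728$)
$\left(991208 + 2238604\right) \left(-4621944 + F\right) = \left(991208 + 2238604\right) \left(-4621944 - 1700728\right) = 3229812 \left(-6322672\right) = -20421041897664$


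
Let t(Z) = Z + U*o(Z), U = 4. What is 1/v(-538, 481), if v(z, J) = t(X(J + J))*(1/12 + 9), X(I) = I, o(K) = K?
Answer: 6/262145 ≈ 2.2888e-5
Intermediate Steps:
t(Z) = 5*Z (t(Z) = Z + 4*Z = 5*Z)
v(z, J) = 545*J/6 (v(z, J) = (5*(J + J))*(1/12 + 9) = (5*(2*J))*(1/12 + 9) = (10*J)*(109/12) = 545*J/6)
1/v(-538, 481) = 1/((545/6)*481) = 1/(262145/6) = 6/262145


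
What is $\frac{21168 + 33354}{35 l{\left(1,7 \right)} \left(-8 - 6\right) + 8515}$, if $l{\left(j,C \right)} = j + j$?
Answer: $\frac{54522}{7535} \approx 7.2358$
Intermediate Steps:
$l{\left(j,C \right)} = 2 j$
$\frac{21168 + 33354}{35 l{\left(1,7 \right)} \left(-8 - 6\right) + 8515} = \frac{21168 + 33354}{35 \cdot 2 \cdot 1 \left(-8 - 6\right) + 8515} = \frac{54522}{35 \cdot 2 \left(-8 - 6\right) + 8515} = \frac{54522}{70 \left(-14\right) + 8515} = \frac{54522}{-980 + 8515} = \frac{54522}{7535}$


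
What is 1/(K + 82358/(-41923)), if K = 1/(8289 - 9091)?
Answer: -33622246/66093039 ≈ -0.50871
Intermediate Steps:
K = -1/802 (K = 1/(-802) = -1/802 ≈ -0.0012469)
1/(K + 82358/(-41923)) = 1/(-1/802 + 82358/(-41923)) = 1/(-1/802 + 82358*(-1/41923)) = 1/(-1/802 - 82358/41923) = 1/(-66093039/33622246) = -33622246/66093039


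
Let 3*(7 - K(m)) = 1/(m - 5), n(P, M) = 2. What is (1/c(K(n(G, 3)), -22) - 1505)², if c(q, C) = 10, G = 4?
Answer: 226472401/100 ≈ 2.2647e+6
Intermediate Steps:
K(m) = 7 - 1/(3*(-5 + m)) (K(m) = 7 - 1/(3*(m - 5)) = 7 - 1/(3*(-5 + m)))
(1/c(K(n(G, 3)), -22) - 1505)² = (1/10 - 1505)² = (⅒ - 1505)² = (-15049/10)² = 226472401/100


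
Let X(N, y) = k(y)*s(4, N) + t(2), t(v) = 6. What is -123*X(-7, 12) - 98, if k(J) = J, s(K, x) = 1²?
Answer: -2312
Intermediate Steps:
s(K, x) = 1
X(N, y) = 6 + y (X(N, y) = y*1 + 6 = y + 6 = 6 + y)
-123*X(-7, 12) - 98 = -123*(6 + 12) - 98 = -123*18 - 98 = -2214 - 98 = -2312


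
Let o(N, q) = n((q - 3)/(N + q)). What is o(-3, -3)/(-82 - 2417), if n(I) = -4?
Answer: 4/2499 ≈ 0.0016006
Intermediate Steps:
o(N, q) = -4
o(-3, -3)/(-82 - 2417) = -4/(-82 - 2417) = -4/(-2499) = -1/2499*(-4) = 4/2499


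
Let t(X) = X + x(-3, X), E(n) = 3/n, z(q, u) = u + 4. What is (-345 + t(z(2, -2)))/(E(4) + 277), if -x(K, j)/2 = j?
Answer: -1388/1111 ≈ -1.2493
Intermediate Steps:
z(q, u) = 4 + u
x(K, j) = -2*j
t(X) = -X (t(X) = X - 2*X = -X)
(-345 + t(z(2, -2)))/(E(4) + 277) = (-345 - (4 - 2))/(3/4 + 277) = (-345 - 1*2)/(3*(¼) + 277) = (-345 - 2)/(¾ + 277) = -347/1111/4 = -347*4/1111 = -1388/1111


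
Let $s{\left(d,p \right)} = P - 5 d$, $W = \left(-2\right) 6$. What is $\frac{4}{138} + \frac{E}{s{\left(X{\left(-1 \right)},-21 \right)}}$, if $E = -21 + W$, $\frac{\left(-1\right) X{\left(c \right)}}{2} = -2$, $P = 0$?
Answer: $\frac{2317}{1380} \approx 1.679$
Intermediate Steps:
$X{\left(c \right)} = 4$ ($X{\left(c \right)} = \left(-2\right) \left(-2\right) = 4$)
$W = -12$
$s{\left(d,p \right)} = - 5 d$ ($s{\left(d,p \right)} = 0 - 5 d = - 5 d$)
$E = -33$ ($E = -21 - 12 = -33$)
$\frac{4}{138} + \frac{E}{s{\left(X{\left(-1 \right)},-21 \right)}} = \frac{4}{138} - \frac{33}{\left(-5\right) 4} = 4 \cdot \frac{1}{138} - \frac{33}{-20} = \frac{2}{69} - - \frac{33}{20} = \frac{2}{69} + \frac{33}{20} = \frac{2317}{1380}$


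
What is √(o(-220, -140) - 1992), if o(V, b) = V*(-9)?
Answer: 2*I*√3 ≈ 3.4641*I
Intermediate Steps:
o(V, b) = -9*V
√(o(-220, -140) - 1992) = √(-9*(-220) - 1992) = √(1980 - 1992) = √(-12) = 2*I*√3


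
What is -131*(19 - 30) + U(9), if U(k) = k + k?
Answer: 1459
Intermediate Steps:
U(k) = 2*k
-131*(19 - 30) + U(9) = -131*(19 - 30) + 2*9 = -131*(-11) + 18 = 1441 + 18 = 1459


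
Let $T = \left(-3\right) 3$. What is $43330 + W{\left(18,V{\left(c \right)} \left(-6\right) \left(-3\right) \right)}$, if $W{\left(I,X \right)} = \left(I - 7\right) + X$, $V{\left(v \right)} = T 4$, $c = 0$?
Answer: $42693$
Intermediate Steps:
$T = -9$
$V{\left(v \right)} = -36$ ($V{\left(v \right)} = \left(-9\right) 4 = -36$)
$W{\left(I,X \right)} = -7 + I + X$ ($W{\left(I,X \right)} = \left(-7 + I\right) + X = -7 + I + X$)
$43330 + W{\left(18,V{\left(c \right)} \left(-6\right) \left(-3\right) \right)} = 43330 + \left(-7 + 18 + \left(-36\right) \left(-6\right) \left(-3\right)\right) = 43330 + \left(-7 + 18 + 216 \left(-3\right)\right) = 43330 - 637 = 42693$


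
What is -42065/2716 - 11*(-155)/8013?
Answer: -332436065/21763308 ≈ -15.275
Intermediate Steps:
-42065/2716 - 11*(-155)/8013 = -42065*1/2716 + 1705*(1/8013) = -42065/2716 + 1705/8013 = -332436065/21763308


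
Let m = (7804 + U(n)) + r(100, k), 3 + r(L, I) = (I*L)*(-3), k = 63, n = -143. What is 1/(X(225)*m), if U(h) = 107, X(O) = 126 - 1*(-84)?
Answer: -1/2308320 ≈ -4.3322e-7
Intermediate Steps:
r(L, I) = -3 - 3*I*L (r(L, I) = -3 + (I*L)*(-3) = -3 - 3*I*L)
X(O) = 210 (X(O) = 126 + 84 = 210)
m = -10992 (m = (7804 + 107) + (-3 - 3*63*100) = 7911 + (-3 - 18900) = 7911 - 18903 = -10992)
1/(X(225)*m) = 1/(210*(-10992)) = (1/210)*(-1/10992) = -1/2308320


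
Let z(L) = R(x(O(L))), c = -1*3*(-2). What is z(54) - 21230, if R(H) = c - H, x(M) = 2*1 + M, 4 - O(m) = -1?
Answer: -21231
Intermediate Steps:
O(m) = 5 (O(m) = 4 - 1*(-1) = 4 + 1 = 5)
c = 6 (c = -3*(-2) = 6)
x(M) = 2 + M
R(H) = 6 - H
z(L) = -1 (z(L) = 6 - (2 + 5) = 6 - 1*7 = 6 - 7 = -1)
z(54) - 21230 = -1 - 21230 = -21231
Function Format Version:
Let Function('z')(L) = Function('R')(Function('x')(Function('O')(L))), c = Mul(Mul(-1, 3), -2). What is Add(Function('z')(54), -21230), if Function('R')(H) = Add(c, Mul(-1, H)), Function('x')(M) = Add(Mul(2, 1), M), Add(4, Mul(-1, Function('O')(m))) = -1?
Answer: -21231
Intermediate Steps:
Function('O')(m) = 5 (Function('O')(m) = Add(4, Mul(-1, -1)) = Add(4, 1) = 5)
c = 6 (c = Mul(-3, -2) = 6)
Function('x')(M) = Add(2, M)
Function('R')(H) = Add(6, Mul(-1, H))
Function('z')(L) = -1 (Function('z')(L) = Add(6, Mul(-1, Add(2, 5))) = Add(6, Mul(-1, 7)) = Add(6, -7) = -1)
Add(Function('z')(54), -21230) = Add(-1, -21230) = -21231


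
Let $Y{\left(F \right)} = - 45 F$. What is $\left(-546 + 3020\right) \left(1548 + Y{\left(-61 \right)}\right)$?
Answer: $10620882$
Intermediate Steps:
$\left(-546 + 3020\right) \left(1548 + Y{\left(-61 \right)}\right) = \left(-546 + 3020\right) \left(1548 - -2745\right) = 2474 \left(1548 + 2745\right) = 2474 \cdot 4293 = 10620882$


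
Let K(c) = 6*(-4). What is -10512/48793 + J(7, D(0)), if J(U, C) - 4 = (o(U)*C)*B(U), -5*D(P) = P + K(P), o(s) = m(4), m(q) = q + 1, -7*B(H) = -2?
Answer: 3634684/341551 ≈ 10.642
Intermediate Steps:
B(H) = 2/7 (B(H) = -1/7*(-2) = 2/7)
K(c) = -24
m(q) = 1 + q
o(s) = 5 (o(s) = 1 + 4 = 5)
D(P) = 24/5 - P/5 (D(P) = -(P - 24)/5 = -(-24 + P)/5 = 24/5 - P/5)
J(U, C) = 4 + 10*C/7 (J(U, C) = 4 + (5*C)*(2/7) = 4 + 10*C/7)
-10512/48793 + J(7, D(0)) = -10512/48793 + (4 + 10*(24/5 - 1/5*0)/7) = -10512*1/48793 + (4 + 10*(24/5 + 0)/7) = -10512/48793 + (4 + (10/7)*(24/5)) = -10512/48793 + (4 + 48/7) = -10512/48793 + 76/7 = 3634684/341551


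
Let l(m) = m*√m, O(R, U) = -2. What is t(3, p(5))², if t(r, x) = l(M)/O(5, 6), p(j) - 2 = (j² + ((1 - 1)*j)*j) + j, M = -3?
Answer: -27/4 ≈ -6.7500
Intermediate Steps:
l(m) = m^(3/2)
p(j) = 2 + j + j² (p(j) = 2 + ((j² + ((1 - 1)*j)*j) + j) = 2 + ((j² + (0*j)*j) + j) = 2 + ((j² + 0*j) + j) = 2 + ((j² + 0) + j) = 2 + (j² + j) = 2 + (j + j²) = 2 + j + j²)
t(r, x) = 3*I*√3/2 (t(r, x) = (-3)^(3/2)/(-2) = -3*I*√3*(-½) = 3*I*√3/2)
t(3, p(5))² = (3*I*√3/2)² = -27/4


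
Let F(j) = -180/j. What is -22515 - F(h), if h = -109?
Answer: -2454315/109 ≈ -22517.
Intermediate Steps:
-22515 - F(h) = -22515 - (-180)/(-109) = -22515 - (-180)*(-1)/109 = -22515 - 1*180/109 = -22515 - 180/109 = -2454315/109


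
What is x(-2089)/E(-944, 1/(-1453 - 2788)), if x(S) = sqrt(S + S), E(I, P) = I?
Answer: -I*sqrt(4178)/944 ≈ -0.068472*I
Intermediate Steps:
x(S) = sqrt(2)*sqrt(S) (x(S) = sqrt(2*S) = sqrt(2)*sqrt(S))
x(-2089)/E(-944, 1/(-1453 - 2788)) = (sqrt(2)*sqrt(-2089))/(-944) = (sqrt(2)*(I*sqrt(2089)))*(-1/944) = (I*sqrt(4178))*(-1/944) = -I*sqrt(4178)/944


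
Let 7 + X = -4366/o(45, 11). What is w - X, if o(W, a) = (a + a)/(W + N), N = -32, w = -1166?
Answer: 15630/11 ≈ 1420.9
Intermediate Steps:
o(W, a) = 2*a/(-32 + W) (o(W, a) = (a + a)/(W - 32) = (2*a)/(-32 + W) = 2*a/(-32 + W))
X = -28456/11 (X = -7 - 4366/(2*11/(-32 + 45)) = -7 - 4366/(2*11/13) = -7 - 4366/(2*11*(1/13)) = -7 - 4366/22/13 = -7 - 4366*13/22 = -7 - 28379/11 = -28456/11 ≈ -2586.9)
w - X = -1166 - 1*(-28456/11) = -1166 + 28456/11 = 15630/11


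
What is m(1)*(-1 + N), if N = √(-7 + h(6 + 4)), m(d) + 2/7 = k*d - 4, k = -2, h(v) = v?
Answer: 44/7 - 44*√3/7 ≈ -4.6015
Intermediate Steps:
m(d) = -30/7 - 2*d (m(d) = -2/7 + (-2*d - 4) = -2/7 + (-4 - 2*d) = -30/7 - 2*d)
N = √3 (N = √(-7 + (6 + 4)) = √(-7 + 10) = √3 ≈ 1.7320)
m(1)*(-1 + N) = (-30/7 - 2*1)*(-1 + √3) = (-30/7 - 2)*(-1 + √3) = -44*(-1 + √3)/7 = 44/7 - 44*√3/7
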